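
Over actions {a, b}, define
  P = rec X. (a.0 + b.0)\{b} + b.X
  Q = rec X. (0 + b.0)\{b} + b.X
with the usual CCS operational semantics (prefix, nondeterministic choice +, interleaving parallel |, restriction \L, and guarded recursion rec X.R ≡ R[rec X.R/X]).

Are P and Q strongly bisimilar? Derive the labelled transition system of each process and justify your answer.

P ≁ Q

LTS(P): 2 reachable states
  u0 = rec X. (a.0 + b.0)\{b} + b.X :: ··a··> u1, ··b··> u0
  u1 = 0\{b} :: ∅
LTS(Q): 1 reachable states
  v0 = rec X. (0 + b.0)\{b} + b.X :: ··b··> v0
Partition-refinement fixed point:
  B0 = {u0}
  B1 = {u1}
  B2 = {v0}
u0 ∈ B0, v0 ∈ B2 → different blocks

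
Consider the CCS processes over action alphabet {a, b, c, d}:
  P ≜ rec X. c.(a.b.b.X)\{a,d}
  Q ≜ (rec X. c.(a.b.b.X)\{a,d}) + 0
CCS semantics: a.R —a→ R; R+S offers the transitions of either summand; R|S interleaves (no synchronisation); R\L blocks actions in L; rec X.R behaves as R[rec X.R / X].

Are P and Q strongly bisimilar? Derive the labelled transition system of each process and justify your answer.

LTS(P): 2 reachable states
  u0 = rec X. c.(a.b.b.X)\{a,d} | ··c··> u1
  u1 = (a.b.b.(rec X. c.(a.b.b.X)\{a,d}))\{a,d} | (no moves)
LTS(Q): 2 reachable states
  v0 = (rec X. c.(a.b.b.X)\{a,d}) + 0 | ··c··> v1
  v1 = (a.b.b.(rec X. c.(a.b.b.X)\{a,d}))\{a,d} | (no moves)
Bisimilarity quotient blocks:
  B0 = {u0, v0}
  B1 = {u1, v1}
u0 ∈ B0, v0 ∈ B0 → same block

bisimilar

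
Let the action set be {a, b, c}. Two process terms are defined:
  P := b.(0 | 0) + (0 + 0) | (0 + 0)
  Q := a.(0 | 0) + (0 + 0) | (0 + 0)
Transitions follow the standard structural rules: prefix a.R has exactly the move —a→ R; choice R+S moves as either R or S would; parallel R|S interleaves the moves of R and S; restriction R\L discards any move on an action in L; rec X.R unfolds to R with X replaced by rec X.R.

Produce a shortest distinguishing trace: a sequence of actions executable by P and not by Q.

b

P's transition system — 2 states:
  u0 = b.(0 | 0) + (0 + 0) | (0 + 0) | ··b··> u1
  u1 = 0 | 0 | (no moves)
Q's transition system — 2 states:
  v0 = a.(0 | 0) + (0 + 0) | (0 + 0) | ··a··> v1
  v1 = 0 | 0 | (no moves)
Trace ⟨b⟩ through P, begin at {u0}:
  [1] b ⇒ {u1}
  P completes σ.
Trace ⟨b⟩ through Q, begin at {v0}:
  [1] b ⇒ ∅ (Q stuck)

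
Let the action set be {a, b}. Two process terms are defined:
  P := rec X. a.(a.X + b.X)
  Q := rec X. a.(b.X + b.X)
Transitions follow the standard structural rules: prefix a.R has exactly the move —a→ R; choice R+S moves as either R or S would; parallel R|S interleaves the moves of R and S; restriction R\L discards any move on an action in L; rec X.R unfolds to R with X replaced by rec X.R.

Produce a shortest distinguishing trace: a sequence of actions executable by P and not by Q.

P's transition system — 2 states:
  s0 = rec X. a.(a.X + b.X) → --a--▸ s1
  s1 = a.(rec X. a.(a.X + b.X)) + b.(rec X. a.(a.X + b.X)) → --a--▸ s0, --b--▸ s0
Q's transition system — 2 states:
  t0 = rec X. a.(b.X + b.X) → --a--▸ t1
  t1 = b.(rec X. a.(b.X + b.X)) + b.(rec X. a.(b.X + b.X)) → --b--▸ t0
Trace ⟨aa⟩ through P, begin at {s0}:
  [1] a ⇒ {s1}
  [2] a ⇒ {s0}
  ✓ P
Trace ⟨aa⟩ through Q, begin at {t0}:
  [1] a ⇒ {t1}
  [2] a ⇒ no successor for Q

aa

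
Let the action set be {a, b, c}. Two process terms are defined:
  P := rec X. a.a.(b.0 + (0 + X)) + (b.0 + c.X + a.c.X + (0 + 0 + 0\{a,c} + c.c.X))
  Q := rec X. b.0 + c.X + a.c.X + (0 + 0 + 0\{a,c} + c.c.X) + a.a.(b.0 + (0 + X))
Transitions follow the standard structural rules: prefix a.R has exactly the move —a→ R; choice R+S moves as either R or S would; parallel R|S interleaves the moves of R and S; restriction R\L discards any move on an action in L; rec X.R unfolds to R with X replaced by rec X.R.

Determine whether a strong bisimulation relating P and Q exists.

Reachable graph of P (5 states):
  p0 = rec X. a.a.(b.0 + (0 + X)) + (b.0 + c.X + a.c.X + (0 + 0 + 0\{a,c} + c.c.X)) → =a=> p1, =a=> p2, =b=> p3, =c=> p0, =c=> p2
  p1 = a.(b.0 + (0 + (rec X. a.a.(b.0 + (0 + X)) + (b.0 + c.X + a.c.X + (0 + 0 + 0\{a,c} + c.c.X))))) → =a=> p4
  p2 = c.(rec X. a.a.(b.0 + (0 + X)) + (b.0 + c.X + a.c.X + (0 + 0 + 0\{a,c} + c.c.X))) → =c=> p0
  p3 = 0 → deadlocked
  p4 = b.0 + (0 + (rec X. a.a.(b.0 + (0 + X)) + (b.0 + c.X + a.c.X + (0 + 0 + 0\{a,c} + c.c.X)))) → =a=> p1, =a=> p2, =b=> p3, =c=> p0, =c=> p2
Reachable graph of Q (5 states):
  q0 = rec X. b.0 + c.X + a.c.X + (0 + 0 + 0\{a,c} + c.c.X) + a.a.(b.0 + (0 + X)) → =a=> q1, =a=> q2, =b=> q3, =c=> q0, =c=> q2
  q1 = a.(b.0 + (0 + (rec X. b.0 + c.X + a.c.X + (0 + 0 + 0\{a,c} + c.c.X) + a.a.(b.0 + (0 + X))))) → =a=> q4
  q2 = c.(rec X. b.0 + c.X + a.c.X + (0 + 0 + 0\{a,c} + c.c.X) + a.a.(b.0 + (0 + X))) → =c=> q0
  q3 = 0 → deadlocked
  q4 = b.0 + (0 + (rec X. b.0 + c.X + a.c.X + (0 + 0 + 0\{a,c} + c.c.X) + a.a.(b.0 + (0 + X)))) → =a=> q1, =a=> q2, =b=> q3, =c=> q0, =c=> q2
Partition-refinement fixed point:
  B0 = {p0, p4, q0, q4}
  B1 = {p2, q2}
  B2 = {p3, q3}
  B3 = {p1, q1}
p0 ∈ B0, q0 ∈ B0 → same block

bisimilar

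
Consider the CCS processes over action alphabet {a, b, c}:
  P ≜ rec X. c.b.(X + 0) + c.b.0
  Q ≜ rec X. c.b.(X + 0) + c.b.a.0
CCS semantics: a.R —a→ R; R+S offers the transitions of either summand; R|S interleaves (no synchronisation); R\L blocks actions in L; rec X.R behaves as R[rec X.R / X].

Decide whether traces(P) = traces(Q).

NO — witness ⟨cba⟩

P's transition system — 5 states:
  m0 = rec X. c.b.(X + 0) + c.b.0 ⊢ -c-> m1, -c-> m2
  m1 = b.((rec X. c.b.(X + 0) + c.b.0) + 0) ⊢ -b-> m3
  m2 = b.0 ⊢ -b-> m4
  m3 = (rec X. c.b.(X + 0) + c.b.0) + 0 ⊢ -c-> m1, -c-> m2
  m4 = 0 ⊢ (no moves)
Q's transition system — 6 states:
  n0 = rec X. c.b.(X + 0) + c.b.a.0 ⊢ -c-> n1, -c-> n2
  n1 = b.((rec X. c.b.(X + 0) + c.b.a.0) + 0) ⊢ -b-> n3
  n2 = b.a.0 ⊢ -b-> n4
  n3 = (rec X. c.b.(X + 0) + c.b.a.0) + 0 ⊢ -c-> n1, -c-> n2
  n4 = a.0 ⊢ -a-> n5
  n5 = 0 ⊢ (no moves)
Trace ⟨cba⟩ through Q, begin at {n0}:
  step 1 (c): {n1, n2}
  step 2 (b): {n3, n4}
  step 3 (a): {n5}
  — Q admits the full trace.
Trace ⟨cba⟩ through P, begin at {m0}:
  step 1 (c): {m1, m2}
  step 2 (b): {m3, m4}
  step 3 (a): ∅ (P stuck)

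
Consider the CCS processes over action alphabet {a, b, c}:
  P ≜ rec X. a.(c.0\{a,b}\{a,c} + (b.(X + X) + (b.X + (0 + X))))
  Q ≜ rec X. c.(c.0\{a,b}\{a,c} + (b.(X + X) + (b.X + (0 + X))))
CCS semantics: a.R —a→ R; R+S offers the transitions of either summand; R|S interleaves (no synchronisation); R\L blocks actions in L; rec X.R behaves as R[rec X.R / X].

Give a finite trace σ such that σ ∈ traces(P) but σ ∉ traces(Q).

LTS(P): 4 reachable states
  m0 = rec X. a.(c.0\{a,b}\{a,c} + (b.(X + X) + (b.X + (0 + X)))) has moves --a--▸ m1
  m1 = c.0\{a,b}\{a,c} + (b.((rec X. a.(c.0\{a,b}\{a,c} + (b.(X + X) + (b.X + (0 + X))))) + (rec X. a.(c.0\{a,b}\{a,c} + (b.(X + X) + (b.X + (0 + X)))))) + (b.(rec X. a.(c.0\{a,b}\{a,c} + (b.(X + X) + (b.X + (0 + X))))) + (0 + (rec X. a.(c.0\{a,b}\{a,c} + (b.(X + X) + (b.X + (0 + X)))))))) has moves --a--▸ m1, --b--▸ m0, --b--▸ m2, --c--▸ m3
  m2 = (rec X. a.(c.0\{a,b}\{a,c} + (b.(X + X) + (b.X + (0 + X))))) + (rec X. a.(c.0\{a,b}\{a,c} + (b.(X + X) + (b.X + (0 + X))))) has moves --a--▸ m1
  m3 = 0\{a,b}\{a,c} has moves stopped
LTS(Q): 4 reachable states
  n0 = rec X. c.(c.0\{a,b}\{a,c} + (b.(X + X) + (b.X + (0 + X)))) has moves --c--▸ n1
  n1 = c.0\{a,b}\{a,c} + (b.((rec X. c.(c.0\{a,b}\{a,c} + (b.(X + X) + (b.X + (0 + X))))) + (rec X. c.(c.0\{a,b}\{a,c} + (b.(X + X) + (b.X + (0 + X)))))) + (b.(rec X. c.(c.0\{a,b}\{a,c} + (b.(X + X) + (b.X + (0 + X))))) + (0 + (rec X. c.(c.0\{a,b}\{a,c} + (b.(X + X) + (b.X + (0 + X)))))))) has moves --b--▸ n0, --b--▸ n2, --c--▸ n1, --c--▸ n3
  n2 = (rec X. c.(c.0\{a,b}\{a,c} + (b.(X + X) + (b.X + (0 + X))))) + (rec X. c.(c.0\{a,b}\{a,c} + (b.(X + X) + (b.X + (0 + X))))) has moves --c--▸ n1
  n3 = 0\{a,b}\{a,c} has moves stopped
Trace ⟨a⟩ through P, begin at {m0}:
  [1] a ⇒ {m1}
  ✓ P
Trace ⟨a⟩ through Q, begin at {n0}:
  [1] a ⇒ ∅ (Q stuck)

a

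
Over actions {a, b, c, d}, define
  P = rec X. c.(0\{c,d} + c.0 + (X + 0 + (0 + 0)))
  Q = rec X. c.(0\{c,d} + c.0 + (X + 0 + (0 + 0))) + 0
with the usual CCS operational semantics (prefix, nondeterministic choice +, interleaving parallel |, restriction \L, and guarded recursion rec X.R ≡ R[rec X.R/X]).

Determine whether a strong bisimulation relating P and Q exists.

P's transition system — 3 states:
  s0 = rec X. c.(0\{c,d} + c.0 + (X + 0 + (0 + 0))) has moves --c--▸ s1
  s1 = 0\{c,d} + c.0 + ((rec X. c.(0\{c,d} + c.0 + (X + 0 + (0 + 0)))) + 0 + (0 + 0)) has moves --c--▸ s1, --c--▸ s2
  s2 = 0 has moves stopped
Q's transition system — 3 states:
  t0 = rec X. c.(0\{c,d} + c.0 + (X + 0 + (0 + 0))) + 0 has moves --c--▸ t1
  t1 = 0\{c,d} + c.0 + ((rec X. c.(0\{c,d} + c.0 + (X + 0 + (0 + 0))) + 0) + 0 + (0 + 0)) has moves --c--▸ t1, --c--▸ t2
  t2 = 0 has moves stopped
Partition-refinement fixed point:
  B0 = {s0, t0}
  B1 = {s1, t1}
  B2 = {s2, t2}
s0 ∈ B0, t0 ∈ B0 → same block

P ~ Q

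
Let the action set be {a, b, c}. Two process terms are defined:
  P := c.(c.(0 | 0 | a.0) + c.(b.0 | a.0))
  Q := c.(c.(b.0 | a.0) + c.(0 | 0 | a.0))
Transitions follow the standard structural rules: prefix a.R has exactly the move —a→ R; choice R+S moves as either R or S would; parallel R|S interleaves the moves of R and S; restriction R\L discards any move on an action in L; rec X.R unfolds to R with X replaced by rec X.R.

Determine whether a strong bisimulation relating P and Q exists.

YES

Reachable graph of P (8 states):
  u0 = c.(c.(0 | 0 | a.0) + c.(b.0 | a.0)) ⊢ --c--▸ u1
  u1 = c.(0 | 0 | a.0) + c.(b.0 | a.0) ⊢ --c--▸ u2, --c--▸ u3
  u2 = 0 | 0 | a.0 ⊢ --a--▸ u4
  u3 = b.0 | a.0 ⊢ --a--▸ u5, --b--▸ u6
  u4 = 0 | 0 | 0 ⊢ deadlocked
  u5 = b.0 | 0 ⊢ --b--▸ u7
  u6 = 0 | a.0 ⊢ --a--▸ u7
  u7 = 0 | 0 ⊢ deadlocked
Reachable graph of Q (8 states):
  v0 = c.(c.(b.0 | a.0) + c.(0 | 0 | a.0)) ⊢ --c--▸ v1
  v1 = c.(b.0 | a.0) + c.(0 | 0 | a.0) ⊢ --c--▸ v2, --c--▸ v3
  v2 = 0 | 0 | a.0 ⊢ --a--▸ v4
  v3 = b.0 | a.0 ⊢ --a--▸ v5, --b--▸ v6
  v4 = 0 | 0 | 0 ⊢ deadlocked
  v5 = b.0 | 0 ⊢ --b--▸ v7
  v6 = 0 | a.0 ⊢ --a--▸ v7
  v7 = 0 | 0 ⊢ deadlocked
Bisimilarity quotient blocks:
  B0 = {u0, v0}
  B1 = {u1, v1}
  B2 = {u3, v3}
  B3 = {u2, u6, v2, v6}
  B4 = {u4, u7, v4, v7}
  B5 = {u5, v5}
u0 ∈ B0, v0 ∈ B0 → same block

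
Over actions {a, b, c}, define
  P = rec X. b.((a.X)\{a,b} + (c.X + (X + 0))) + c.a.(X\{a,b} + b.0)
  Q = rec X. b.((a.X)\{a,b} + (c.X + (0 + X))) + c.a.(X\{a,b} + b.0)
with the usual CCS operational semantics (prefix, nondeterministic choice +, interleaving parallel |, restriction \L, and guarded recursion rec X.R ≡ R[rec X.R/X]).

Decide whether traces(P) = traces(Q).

YES

LTS(P): 6 reachable states
  s0 = rec X. b.((a.X)\{a,b} + (c.X + (X + 0))) + c.a.(X\{a,b} + b.0) has moves -b-> s1, -c-> s2
  s1 = (a.(rec X. b.((a.X)\{a,b} + (c.X + (X + 0))) + c.a.(X\{a,b} + b.0)))\{a,b} + (c.(rec X. b.((a.X)\{a,b} + (c.X + (X + 0))) + c.a.(X\{a,b} + b.0)) + ((rec X. b.((a.X)\{a,b} + (c.X + (X + 0))) + c.a.(X\{a,b} + b.0)) + 0)) has moves -b-> s1, -c-> s0, -c-> s2
  s2 = a.((rec X. b.((a.X)\{a,b} + (c.X + (X + 0))) + c.a.(X\{a,b} + b.0))\{a,b} + b.0) has moves -a-> s3
  s3 = (rec X. b.((a.X)\{a,b} + (c.X + (X + 0))) + c.a.(X\{a,b} + b.0))\{a,b} + b.0 has moves -b-> s4, -c-> s5
  s4 = 0 has moves deadlocked
  s5 = (a.((rec X. b.((a.X)\{a,b} + (c.X + (X + 0))) + c.a.(X\{a,b} + b.0))\{a,b} + b.0))\{a,b} has moves deadlocked
LTS(Q): 6 reachable states
  t0 = rec X. b.((a.X)\{a,b} + (c.X + (0 + X))) + c.a.(X\{a,b} + b.0) has moves -b-> t1, -c-> t2
  t1 = (a.(rec X. b.((a.X)\{a,b} + (c.X + (0 + X))) + c.a.(X\{a,b} + b.0)))\{a,b} + (c.(rec X. b.((a.X)\{a,b} + (c.X + (0 + X))) + c.a.(X\{a,b} + b.0)) + (0 + (rec X. b.((a.X)\{a,b} + (c.X + (0 + X))) + c.a.(X\{a,b} + b.0)))) has moves -b-> t1, -c-> t0, -c-> t2
  t2 = a.((rec X. b.((a.X)\{a,b} + (c.X + (0 + X))) + c.a.(X\{a,b} + b.0))\{a,b} + b.0) has moves -a-> t3
  t3 = (rec X. b.((a.X)\{a,b} + (c.X + (0 + X))) + c.a.(X\{a,b} + b.0))\{a,b} + b.0 has moves -b-> t4, -c-> t5
  t4 = 0 has moves deadlocked
  t5 = (a.((rec X. b.((a.X)\{a,b} + (c.X + (0 + X))) + c.a.(X\{a,b} + b.0))\{a,b} + b.0))\{a,b} has moves deadlocked
Coarsest stable partition (strong bisimilarity classes):
  B0 = {s0, t0}
  B1 = {s2, t2}
  B2 = {s3, t3}
  B3 = {s4, s5, t4, t5}
  B4 = {s1, t1}
s0 ∈ B0, t0 ∈ B0 → same block
Bisimilar ⇒ trace-equivalent.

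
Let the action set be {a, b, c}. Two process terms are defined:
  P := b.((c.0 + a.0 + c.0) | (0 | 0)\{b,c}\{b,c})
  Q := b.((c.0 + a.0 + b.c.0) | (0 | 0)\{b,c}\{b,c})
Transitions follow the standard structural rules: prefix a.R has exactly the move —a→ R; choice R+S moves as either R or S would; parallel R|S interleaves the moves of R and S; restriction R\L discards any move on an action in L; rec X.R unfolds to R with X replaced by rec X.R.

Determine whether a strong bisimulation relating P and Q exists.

P ≁ Q

LTS(P): 3 reachable states
  s0 = b.((c.0 + a.0 + c.0) | (0 | 0)\{b,c}\{b,c}) → =b=> s1
  s1 = (c.0 + a.0 + c.0) | (0 | 0)\{b,c}\{b,c} → =a=> s2, =c=> s2
  s2 = 0 | (0 | 0)\{b,c}\{b,c} → ·
LTS(Q): 4 reachable states
  t0 = b.((c.0 + a.0 + b.c.0) | (0 | 0)\{b,c}\{b,c}) → =b=> t1
  t1 = (c.0 + a.0 + b.c.0) | (0 | 0)\{b,c}\{b,c} → =a=> t2, =b=> t3, =c=> t2
  t2 = 0 | (0 | 0)\{b,c}\{b,c} → ·
  t3 = c.0 | (0 | 0)\{b,c}\{b,c} → =c=> t2
Bisimilarity quotient blocks:
  B0 = {s0}
  B1 = {s1}
  B2 = {s2, t2}
  B3 = {t0}
  B4 = {t1}
  B5 = {t3}
s0 ∈ B0, t0 ∈ B3 → different blocks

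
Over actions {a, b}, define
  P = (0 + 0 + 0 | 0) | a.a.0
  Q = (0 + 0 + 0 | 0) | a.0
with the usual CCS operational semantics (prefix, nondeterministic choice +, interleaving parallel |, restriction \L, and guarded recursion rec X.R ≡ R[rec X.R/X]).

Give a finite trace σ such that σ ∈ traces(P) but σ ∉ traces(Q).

aa

LTS(P): 3 reachable states
  s0 = (0 + 0 + 0 | 0) | a.a.0 ⊢ ··a··> s1
  s1 = (0 + 0 + 0 | 0) | a.0 ⊢ ··a··> s2
  s2 = (0 + 0 + 0 | 0) | 0 ⊢ ∅
LTS(Q): 2 reachable states
  t0 = (0 + 0 + 0 | 0) | a.0 ⊢ ··a··> t1
  t1 = (0 + 0 + 0 | 0) | 0 ⊢ ∅
Executing aa from P (initial set {s0}):
  [1] a ⇒ {s1}
  [2] a ⇒ {s2}
  P completes σ.
Executing aa from Q (initial set {t0}):
  [1] a ⇒ {t1}
  [2] a ⇒ ∅ (Q stuck)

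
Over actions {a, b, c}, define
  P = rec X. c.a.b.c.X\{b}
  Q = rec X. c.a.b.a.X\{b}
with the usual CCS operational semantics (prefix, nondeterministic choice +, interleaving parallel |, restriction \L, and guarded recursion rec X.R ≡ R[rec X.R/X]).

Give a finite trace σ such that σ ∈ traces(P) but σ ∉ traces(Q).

LTS(P): 7 reachable states
  s0 = rec X. c.a.b.c.X\{b} ⊢ ··c··> s1
  s1 = a.b.c.(rec X. c.a.b.c.X\{b})\{b} ⊢ ··a··> s2
  s2 = b.c.(rec X. c.a.b.c.X\{b})\{b} ⊢ ··b··> s3
  s3 = c.(rec X. c.a.b.c.X\{b})\{b} ⊢ ··c··> s4
  s4 = (rec X. c.a.b.c.X\{b})\{b} ⊢ ··c··> s5
  s5 = (a.b.c.(rec X. c.a.b.c.X\{b})\{b})\{b} ⊢ ··a··> s6
  s6 = (b.c.(rec X. c.a.b.c.X\{b})\{b})\{b} ⊢ ·
LTS(Q): 7 reachable states
  t0 = rec X. c.a.b.a.X\{b} ⊢ ··c··> t1
  t1 = a.b.a.(rec X. c.a.b.a.X\{b})\{b} ⊢ ··a··> t2
  t2 = b.a.(rec X. c.a.b.a.X\{b})\{b} ⊢ ··b··> t3
  t3 = a.(rec X. c.a.b.a.X\{b})\{b} ⊢ ··a··> t4
  t4 = (rec X. c.a.b.a.X\{b})\{b} ⊢ ··c··> t5
  t5 = (a.b.a.(rec X. c.a.b.a.X\{b})\{b})\{b} ⊢ ··a··> t6
  t6 = (b.a.(rec X. c.a.b.a.X\{b})\{b})\{b} ⊢ ·
Trace ⟨cabc⟩ through P, begin at {s0}:
  [1] c ⇒ {s1}
  [2] a ⇒ {s2}
  [3] b ⇒ {s3}
  [4] c ⇒ {s4}
  — P admits the full trace.
Trace ⟨cabc⟩ through Q, begin at {t0}:
  [1] c ⇒ {t1}
  [2] a ⇒ {t2}
  [3] b ⇒ {t3}
  [4] c ⇒ ∅  — Q cannot continue

cabc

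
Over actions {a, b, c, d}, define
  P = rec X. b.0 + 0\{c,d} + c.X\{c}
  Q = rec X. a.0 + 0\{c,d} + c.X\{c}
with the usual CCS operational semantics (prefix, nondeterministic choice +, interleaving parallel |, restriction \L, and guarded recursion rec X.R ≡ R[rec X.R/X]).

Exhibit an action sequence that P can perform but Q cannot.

b

LTS(P): 4 reachable states
  u0 = rec X. b.0 + 0\{c,d} + c.X\{c} ⊢ --b--▸ u1, --c--▸ u2
  u1 = 0 ⊢ ∅
  u2 = (rec X. b.0 + 0\{c,d} + c.X\{c})\{c} ⊢ --b--▸ u3
  u3 = 0\{c} ⊢ ∅
LTS(Q): 4 reachable states
  v0 = rec X. a.0 + 0\{c,d} + c.X\{c} ⊢ --a--▸ v1, --c--▸ v2
  v1 = 0 ⊢ ∅
  v2 = (rec X. a.0 + 0\{c,d} + c.X\{c})\{c} ⊢ --a--▸ v3
  v3 = 0\{c} ⊢ ∅
Run σ = ⟨b⟩ on P: start {u0}
  [1] b ⇒ {u1}
  ✓ P
Run σ = ⟨b⟩ on Q: start {v0}
  [1] b ⇒ no successor for Q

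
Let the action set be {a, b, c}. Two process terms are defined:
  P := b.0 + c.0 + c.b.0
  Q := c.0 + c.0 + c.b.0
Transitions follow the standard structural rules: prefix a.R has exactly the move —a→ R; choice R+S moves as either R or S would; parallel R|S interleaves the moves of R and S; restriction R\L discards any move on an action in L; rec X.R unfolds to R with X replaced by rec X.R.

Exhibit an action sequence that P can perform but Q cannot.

b

LTS(P): 3 reachable states
  s0 = b.0 + c.0 + c.b.0 → =b=> s1, =c=> s1, =c=> s2
  s1 = 0 → deadlocked
  s2 = b.0 → =b=> s1
LTS(Q): 3 reachable states
  t0 = c.0 + c.0 + c.b.0 → =c=> t1, =c=> t2
  t1 = 0 → deadlocked
  t2 = b.0 → =b=> t1
Run σ = ⟨b⟩ on P: start {s0}
  after b @ step 1: {s1}
  ✓ P
Run σ = ⟨b⟩ on Q: start {t0}
  after b @ step 1: ∅  — Q cannot continue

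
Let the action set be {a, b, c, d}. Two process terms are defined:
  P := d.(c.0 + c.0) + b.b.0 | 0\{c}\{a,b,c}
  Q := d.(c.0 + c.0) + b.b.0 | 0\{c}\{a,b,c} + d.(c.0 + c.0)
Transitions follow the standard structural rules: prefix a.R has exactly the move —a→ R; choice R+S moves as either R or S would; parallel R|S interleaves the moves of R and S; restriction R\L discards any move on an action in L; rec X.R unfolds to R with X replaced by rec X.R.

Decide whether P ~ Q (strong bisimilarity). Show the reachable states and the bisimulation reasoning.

P's transition system — 5 states:
  m0 = d.(c.0 + c.0) + b.b.0 | 0\{c}\{a,b,c} | =b=> m1, =d=> m2
  m1 = b.0 | 0\{c}\{a,b,c} | =b=> m3
  m2 = c.0 + c.0 | =c=> m4
  m3 = 0 | 0\{c}\{a,b,c} | ·
  m4 = 0 | ·
Q's transition system — 5 states:
  n0 = d.(c.0 + c.0) + b.b.0 | 0\{c}\{a,b,c} + d.(c.0 + c.0) | =b=> n1, =d=> n2
  n1 = b.0 | 0\{c}\{a,b,c} | =b=> n3
  n2 = c.0 + c.0 | =c=> n4
  n3 = 0 | 0\{c}\{a,b,c} | ·
  n4 = 0 | ·
Bisimilarity quotient blocks:
  B0 = {m0, n0}
  B1 = {m2, n2}
  B2 = {m3, m4, n3, n4}
  B3 = {m1, n1}
m0 ∈ B0, n0 ∈ B0 → same block

bisimilar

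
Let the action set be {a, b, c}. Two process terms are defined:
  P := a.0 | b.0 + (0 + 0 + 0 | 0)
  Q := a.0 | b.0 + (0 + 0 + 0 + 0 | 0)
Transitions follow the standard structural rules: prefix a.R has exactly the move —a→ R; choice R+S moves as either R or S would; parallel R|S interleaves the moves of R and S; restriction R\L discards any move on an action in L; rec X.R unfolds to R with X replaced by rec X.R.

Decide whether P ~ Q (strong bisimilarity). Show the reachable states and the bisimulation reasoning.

Reachable graph of P (4 states):
  u0 = a.0 | b.0 + (0 + 0 + 0 | 0) | =a=> u1, =b=> u2
  u1 = 0 | b.0 | =b=> u3
  u2 = a.0 | 0 | =a=> u3
  u3 = 0 | 0 | ∅
Reachable graph of Q (4 states):
  v0 = a.0 | b.0 + (0 + 0 + 0 + 0 | 0) | =a=> v1, =b=> v2
  v1 = 0 | b.0 | =b=> v3
  v2 = a.0 | 0 | =a=> v3
  v3 = 0 | 0 | ∅
Bisimilarity quotient blocks:
  B0 = {u0, v0}
  B1 = {u1, v1}
  B2 = {u3, v3}
  B3 = {u2, v2}
u0 ∈ B0, v0 ∈ B0 → same block

YES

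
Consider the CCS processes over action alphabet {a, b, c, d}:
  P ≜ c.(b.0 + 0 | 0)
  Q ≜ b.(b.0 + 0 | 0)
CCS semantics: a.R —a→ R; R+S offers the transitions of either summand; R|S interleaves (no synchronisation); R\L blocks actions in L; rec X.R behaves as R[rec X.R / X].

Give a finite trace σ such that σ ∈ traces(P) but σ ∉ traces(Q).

c

Reachable graph of P (3 states):
  s0 = c.(b.0 + 0 | 0) has moves —c→ s1
  s1 = b.0 + 0 | 0 has moves —b→ s2
  s2 = 0 has moves stopped
Reachable graph of Q (3 states):
  t0 = b.(b.0 + 0 | 0) has moves —b→ t1
  t1 = b.0 + 0 | 0 has moves —b→ t2
  t2 = 0 has moves stopped
Run σ = ⟨c⟩ on P: start {s0}
  step 1 (c): {s1}
  P completes σ.
Run σ = ⟨c⟩ on Q: start {t0}
  step 1 (c): ∅ (Q stuck)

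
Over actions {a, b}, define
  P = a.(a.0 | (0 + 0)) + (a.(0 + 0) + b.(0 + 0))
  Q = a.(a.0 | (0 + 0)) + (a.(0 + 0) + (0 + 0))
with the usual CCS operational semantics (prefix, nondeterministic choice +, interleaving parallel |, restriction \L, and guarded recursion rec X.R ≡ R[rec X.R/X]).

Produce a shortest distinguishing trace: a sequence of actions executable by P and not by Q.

LTS(P): 4 reachable states
  u0 = a.(a.0 | (0 + 0)) + (a.(0 + 0) + b.(0 + 0)) → -a-> u1, -a-> u2, -b-> u1
  u1 = 0 + 0 → deadlocked
  u2 = a.0 | (0 + 0) → -a-> u3
  u3 = 0 | (0 + 0) → deadlocked
LTS(Q): 4 reachable states
  v0 = a.(a.0 | (0 + 0)) + (a.(0 + 0) + (0 + 0)) → -a-> v1, -a-> v2
  v1 = 0 + 0 → deadlocked
  v2 = a.0 | (0 + 0) → -a-> v3
  v3 = 0 | (0 + 0) → deadlocked
Executing b from P (initial set {u0}):
  after b @ step 1: {u1}
  — P admits the full trace.
Executing b from Q (initial set {v0}):
  after b @ step 1: ∅ (Q stuck)

b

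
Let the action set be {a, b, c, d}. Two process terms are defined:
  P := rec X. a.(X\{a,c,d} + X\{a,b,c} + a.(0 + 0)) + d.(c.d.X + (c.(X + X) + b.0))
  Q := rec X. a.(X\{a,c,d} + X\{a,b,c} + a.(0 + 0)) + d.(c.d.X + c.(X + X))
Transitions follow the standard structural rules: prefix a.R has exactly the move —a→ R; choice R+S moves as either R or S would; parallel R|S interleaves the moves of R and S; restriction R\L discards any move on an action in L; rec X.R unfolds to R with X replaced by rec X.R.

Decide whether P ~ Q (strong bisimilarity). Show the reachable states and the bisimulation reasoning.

P's transition system — 8 states:
  m0 = rec X. a.(X\{a,c,d} + X\{a,b,c} + a.(0 + 0)) + d.(c.d.X + (c.(X + X) + b.0)) :: --a--▸ m1, --d--▸ m2
  m1 = (rec X. a.(X\{a,c,d} + X\{a,b,c} + a.(0 + 0)) + d.(c.d.X + (c.(X + X) + b.0)))\{a,c,d} + (rec X. a.(X\{a,c,d} + X\{a,b,c} + a.(0 + 0)) + d.(c.d.X + (c.(X + X) + b.0)))\{a,b,c} + a.(0 + 0) :: --a--▸ m3, --d--▸ m4
  m2 = c.d.(rec X. a.(X\{a,c,d} + X\{a,b,c} + a.(0 + 0)) + d.(c.d.X + (c.(X + X) + b.0))) + (c.((rec X. a.(X\{a,c,d} + X\{a,b,c} + a.(0 + 0)) + d.(c.d.X + (c.(X + X) + b.0))) + (rec X. a.(X\{a,c,d} + X\{a,b,c} + a.(0 + 0)) + d.(c.d.X + (c.(X + X) + b.0)))) + b.0) :: --b--▸ m5, --c--▸ m6, --c--▸ m7
  m3 = 0 + 0 :: deadlocked
  m4 = (c.d.(rec X. a.(X\{a,c,d} + X\{a,b,c} + a.(0 + 0)) + d.(c.d.X + (c.(X + X) + b.0))) + (c.((rec X. a.(X\{a,c,d} + X\{a,b,c} + a.(0 + 0)) + d.(c.d.X + (c.(X + X) + b.0))) + (rec X. a.(X\{a,c,d} + X\{a,b,c} + a.(0 + 0)) + d.(c.d.X + (c.(X + X) + b.0)))) + b.0))\{a,b,c} :: deadlocked
  m5 = 0 :: deadlocked
  m6 = (rec X. a.(X\{a,c,d} + X\{a,b,c} + a.(0 + 0)) + d.(c.d.X + (c.(X + X) + b.0))) + (rec X. a.(X\{a,c,d} + X\{a,b,c} + a.(0 + 0)) + d.(c.d.X + (c.(X + X) + b.0))) :: --a--▸ m1, --d--▸ m2
  m7 = d.(rec X. a.(X\{a,c,d} + X\{a,b,c} + a.(0 + 0)) + d.(c.d.X + (c.(X + X) + b.0))) :: --d--▸ m0
Q's transition system — 7 states:
  n0 = rec X. a.(X\{a,c,d} + X\{a,b,c} + a.(0 + 0)) + d.(c.d.X + c.(X + X)) :: --a--▸ n1, --d--▸ n2
  n1 = (rec X. a.(X\{a,c,d} + X\{a,b,c} + a.(0 + 0)) + d.(c.d.X + c.(X + X)))\{a,c,d} + (rec X. a.(X\{a,c,d} + X\{a,b,c} + a.(0 + 0)) + d.(c.d.X + c.(X + X)))\{a,b,c} + a.(0 + 0) :: --a--▸ n3, --d--▸ n4
  n2 = c.d.(rec X. a.(X\{a,c,d} + X\{a,b,c} + a.(0 + 0)) + d.(c.d.X + c.(X + X))) + c.((rec X. a.(X\{a,c,d} + X\{a,b,c} + a.(0 + 0)) + d.(c.d.X + c.(X + X))) + (rec X. a.(X\{a,c,d} + X\{a,b,c} + a.(0 + 0)) + d.(c.d.X + c.(X + X)))) :: --c--▸ n5, --c--▸ n6
  n3 = 0 + 0 :: deadlocked
  n4 = (c.d.(rec X. a.(X\{a,c,d} + X\{a,b,c} + a.(0 + 0)) + d.(c.d.X + c.(X + X))) + c.((rec X. a.(X\{a,c,d} + X\{a,b,c} + a.(0 + 0)) + d.(c.d.X + c.(X + X))) + (rec X. a.(X\{a,c,d} + X\{a,b,c} + a.(0 + 0)) + d.(c.d.X + c.(X + X)))))\{a,b,c} :: deadlocked
  n5 = (rec X. a.(X\{a,c,d} + X\{a,b,c} + a.(0 + 0)) + d.(c.d.X + c.(X + X))) + (rec X. a.(X\{a,c,d} + X\{a,b,c} + a.(0 + 0)) + d.(c.d.X + c.(X + X))) :: --a--▸ n1, --d--▸ n2
  n6 = d.(rec X. a.(X\{a,c,d} + X\{a,b,c} + a.(0 + 0)) + d.(c.d.X + c.(X + X))) :: --d--▸ n0
Partition-refinement fixed point:
  B0 = {m0, m6}
  B1 = {m2}
  B2 = {m1, n1}
  B3 = {m3, m4, m5, n3, n4}
  B4 = {m7}
  B5 = {n0, n5}
  B6 = {n2}
  B7 = {n6}
m0 ∈ B0, n0 ∈ B5 → different blocks

not bisimilar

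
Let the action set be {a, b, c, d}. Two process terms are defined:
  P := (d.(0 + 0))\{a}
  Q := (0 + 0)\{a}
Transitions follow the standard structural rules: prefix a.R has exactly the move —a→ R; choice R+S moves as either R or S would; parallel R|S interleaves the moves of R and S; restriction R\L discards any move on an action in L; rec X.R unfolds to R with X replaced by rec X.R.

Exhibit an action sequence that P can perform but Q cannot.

d

Reachable graph of P (2 states):
  m0 = (d.(0 + 0))\{a} ⊢ =d=> m1
  m1 = (0 + 0)\{a} ⊢ ∅
Reachable graph of Q (1 states):
  n0 = (0 + 0)\{a} ⊢ ∅
Executing d from P (initial set {m0}):
  step 1 (d): {m1}
  — P admits the full trace.
Executing d from Q (initial set {n0}):
  step 1 (d): no successor for Q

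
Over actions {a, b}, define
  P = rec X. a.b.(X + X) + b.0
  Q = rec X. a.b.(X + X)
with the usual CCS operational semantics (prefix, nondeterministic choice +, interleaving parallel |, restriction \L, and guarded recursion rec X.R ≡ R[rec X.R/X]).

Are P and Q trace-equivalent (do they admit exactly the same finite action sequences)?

Reachable graph of P (4 states):
  p0 = rec X. a.b.(X + X) + b.0 → =a=> p1, =b=> p2
  p1 = b.((rec X. a.b.(X + X) + b.0) + (rec X. a.b.(X + X) + b.0)) → =b=> p3
  p2 = 0 → stopped
  p3 = (rec X. a.b.(X + X) + b.0) + (rec X. a.b.(X + X) + b.0) → =a=> p1, =b=> p2
Reachable graph of Q (3 states):
  q0 = rec X. a.b.(X + X) → =a=> q1
  q1 = b.((rec X. a.b.(X + X)) + (rec X. a.b.(X + X))) → =b=> q2
  q2 = (rec X. a.b.(X + X)) + (rec X. a.b.(X + X)) → =a=> q1
Executing b from P (initial set {p0}):
  [1] b ⇒ {p2}
  P completes σ.
Executing b from Q (initial set {q0}):
  [1] b ⇒ ∅  — Q cannot continue

trace-distinct — witness ⟨b⟩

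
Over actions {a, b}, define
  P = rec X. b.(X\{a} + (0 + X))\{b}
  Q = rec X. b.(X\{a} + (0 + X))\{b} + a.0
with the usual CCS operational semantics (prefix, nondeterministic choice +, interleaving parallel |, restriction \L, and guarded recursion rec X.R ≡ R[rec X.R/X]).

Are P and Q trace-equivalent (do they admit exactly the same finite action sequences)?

NO — witness ⟨a⟩

Reachable graph of P (2 states):
  p0 = rec X. b.(X\{a} + (0 + X))\{b} has moves —b→ p1
  p1 = ((rec X. b.(X\{a} + (0 + X))\{b})\{a} + (0 + (rec X. b.(X\{a} + (0 + X))\{b})))\{b} has moves deadlocked
Reachable graph of Q (4 states):
  q0 = rec X. b.(X\{a} + (0 + X))\{b} + a.0 has moves —a→ q1, —b→ q2
  q1 = 0 has moves deadlocked
  q2 = ((rec X. b.(X\{a} + (0 + X))\{b} + a.0)\{a} + (0 + (rec X. b.(X\{a} + (0 + X))\{b} + a.0)))\{b} has moves —a→ q3
  q3 = 0\{b} has moves deadlocked
Run σ = ⟨a⟩ on Q: start {q0}
  step 1 (a): {q1}
  Q completes σ.
Run σ = ⟨a⟩ on P: start {p0}
  step 1 (a): ∅ (P stuck)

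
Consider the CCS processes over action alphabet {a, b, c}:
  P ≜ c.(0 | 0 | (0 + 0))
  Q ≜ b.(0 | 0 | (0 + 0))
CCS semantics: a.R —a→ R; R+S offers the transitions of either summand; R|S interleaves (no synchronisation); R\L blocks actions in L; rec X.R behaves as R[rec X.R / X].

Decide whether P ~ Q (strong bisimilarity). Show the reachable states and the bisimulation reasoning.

P's transition system — 2 states:
  u0 = c.(0 | 0 | (0 + 0)) → =c=> u1
  u1 = 0 | 0 | (0 + 0) → ∅
Q's transition system — 2 states:
  v0 = b.(0 | 0 | (0 + 0)) → =b=> v1
  v1 = 0 | 0 | (0 + 0) → ∅
Partition-refinement fixed point:
  B0 = {u0}
  B1 = {u1, v1}
  B2 = {v0}
u0 ∈ B0, v0 ∈ B2 → different blocks

not bisimilar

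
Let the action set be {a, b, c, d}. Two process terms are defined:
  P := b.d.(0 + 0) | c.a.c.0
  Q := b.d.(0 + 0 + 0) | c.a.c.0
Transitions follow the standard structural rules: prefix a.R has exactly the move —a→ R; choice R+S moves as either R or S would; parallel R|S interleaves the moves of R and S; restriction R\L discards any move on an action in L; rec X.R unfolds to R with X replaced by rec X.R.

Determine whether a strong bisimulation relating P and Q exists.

P's transition system — 12 states:
  m0 = b.d.(0 + 0) | c.a.c.0 ⊢ =b=> m1, =c=> m2
  m1 = d.(0 + 0) | c.a.c.0 ⊢ =c=> m3, =d=> m4
  m2 = b.d.(0 + 0) | a.c.0 ⊢ =a=> m5, =b=> m3
  m3 = d.(0 + 0) | a.c.0 ⊢ =a=> m6, =d=> m7
  m4 = (0 + 0) | c.a.c.0 ⊢ =c=> m7
  m5 = b.d.(0 + 0) | c.0 ⊢ =b=> m6, =c=> m8
  m6 = d.(0 + 0) | c.0 ⊢ =c=> m9, =d=> m10
  m7 = (0 + 0) | a.c.0 ⊢ =a=> m10
  m8 = b.d.(0 + 0) | 0 ⊢ =b=> m9
  m9 = d.(0 + 0) | 0 ⊢ =d=> m11
  m10 = (0 + 0) | c.0 ⊢ =c=> m11
  m11 = (0 + 0) | 0 ⊢ stopped
Q's transition system — 12 states:
  n0 = b.d.(0 + 0 + 0) | c.a.c.0 ⊢ =b=> n1, =c=> n2
  n1 = d.(0 + 0 + 0) | c.a.c.0 ⊢ =c=> n3, =d=> n4
  n2 = b.d.(0 + 0 + 0) | a.c.0 ⊢ =a=> n5, =b=> n3
  n3 = d.(0 + 0 + 0) | a.c.0 ⊢ =a=> n6, =d=> n7
  n4 = (0 + 0 + 0) | c.a.c.0 ⊢ =c=> n7
  n5 = b.d.(0 + 0 + 0) | c.0 ⊢ =b=> n6, =c=> n8
  n6 = d.(0 + 0 + 0) | c.0 ⊢ =c=> n9, =d=> n10
  n7 = (0 + 0 + 0) | a.c.0 ⊢ =a=> n10
  n8 = b.d.(0 + 0 + 0) | 0 ⊢ =b=> n9
  n9 = d.(0 + 0 + 0) | 0 ⊢ =d=> n11
  n10 = (0 + 0 + 0) | c.0 ⊢ =c=> n11
  n11 = (0 + 0 + 0) | 0 ⊢ stopped
Coarsest stable partition (strong bisimilarity classes):
  B0 = {m0, n0}
  B1 = {m1, n1}
  B2 = {m3, n3}
  B3 = {m7, n7}
  B4 = {m10, n10}
  B5 = {m11, n11}
  B6 = {m6, n6}
  B7 = {m9, n9}
  B8 = {m4, n4}
  B9 = {m2, n2}
  B10 = {m5, n5}
  B11 = {m8, n8}
m0 ∈ B0, n0 ∈ B0 → same block

YES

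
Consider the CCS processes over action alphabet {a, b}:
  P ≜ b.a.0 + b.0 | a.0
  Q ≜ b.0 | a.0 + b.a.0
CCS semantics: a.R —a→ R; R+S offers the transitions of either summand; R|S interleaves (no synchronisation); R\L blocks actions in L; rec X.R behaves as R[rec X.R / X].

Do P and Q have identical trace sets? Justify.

P's transition system — 6 states:
  p0 = b.a.0 + b.0 | a.0 :: --a--▸ p1, --b--▸ p2, --b--▸ p3
  p1 = b.0 | 0 :: --b--▸ p4
  p2 = 0 | a.0 :: --a--▸ p4
  p3 = a.0 :: --a--▸ p5
  p4 = 0 | 0 :: (no moves)
  p5 = 0 :: (no moves)
Q's transition system — 6 states:
  q0 = b.0 | a.0 + b.a.0 :: --a--▸ q1, --b--▸ q2, --b--▸ q3
  q1 = b.0 | 0 :: --b--▸ q4
  q2 = 0 | a.0 :: --a--▸ q4
  q3 = a.0 :: --a--▸ q5
  q4 = 0 | 0 :: (no moves)
  q5 = 0 :: (no moves)
Coarsest stable partition (strong bisimilarity classes):
  B0 = {p0, q0}
  B1 = {p2, p3, q2, q3}
  B2 = {p4, p5, q4, q5}
  B3 = {p1, q1}
p0 ∈ B0, q0 ∈ B0 → same block
Bisimilar ⇒ trace-equivalent.

trace-equivalent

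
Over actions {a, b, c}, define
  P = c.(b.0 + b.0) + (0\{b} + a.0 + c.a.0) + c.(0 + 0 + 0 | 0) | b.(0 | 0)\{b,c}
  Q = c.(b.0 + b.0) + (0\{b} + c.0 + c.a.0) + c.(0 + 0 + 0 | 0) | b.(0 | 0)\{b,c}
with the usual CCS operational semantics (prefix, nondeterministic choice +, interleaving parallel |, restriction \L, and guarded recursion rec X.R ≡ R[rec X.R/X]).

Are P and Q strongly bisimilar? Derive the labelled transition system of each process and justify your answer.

NO

P's transition system — 7 states:
  s0 = c.(b.0 + b.0) + (0\{b} + a.0 + c.a.0) + c.(0 + 0 + 0 | 0) | b.(0 | 0)\{b,c} ⊢ ··a··> s1, ··b··> s2, ··c··> s3, ··c··> s4, ··c··> s5
  s1 = 0 ⊢ (no moves)
  s2 = c.(0 + 0 + 0 | 0) | (0 | 0)\{b,c} ⊢ ··c··> s6
  s3 = (0 + 0 + 0 | 0) | b.(0 | 0)\{b,c} ⊢ ··b··> s6
  s4 = a.0 ⊢ ··a··> s1
  s5 = b.0 + b.0 ⊢ ··b··> s1
  s6 = (0 + 0 + 0 | 0) | (0 | 0)\{b,c} ⊢ (no moves)
Q's transition system — 7 states:
  t0 = c.(b.0 + b.0) + (0\{b} + c.0 + c.a.0) + c.(0 + 0 + 0 | 0) | b.(0 | 0)\{b,c} ⊢ ··b··> t1, ··c··> t2, ··c··> t3, ··c··> t4, ··c··> t5
  t1 = c.(0 + 0 + 0 | 0) | (0 | 0)\{b,c} ⊢ ··c··> t6
  t2 = (0 + 0 + 0 | 0) | b.(0 | 0)\{b,c} ⊢ ··b··> t6
  t3 = 0 ⊢ (no moves)
  t4 = a.0 ⊢ ··a··> t3
  t5 = b.0 + b.0 ⊢ ··b··> t3
  t6 = (0 + 0 + 0 | 0) | (0 | 0)\{b,c} ⊢ (no moves)
Bisimilarity quotient blocks:
  B0 = {s0}
  B1 = {s1, s6, t3, t6}
  B2 = {s2, t1}
  B3 = {s3, s5, t2, t5}
  B4 = {s4, t4}
  B5 = {t0}
s0 ∈ B0, t0 ∈ B5 → different blocks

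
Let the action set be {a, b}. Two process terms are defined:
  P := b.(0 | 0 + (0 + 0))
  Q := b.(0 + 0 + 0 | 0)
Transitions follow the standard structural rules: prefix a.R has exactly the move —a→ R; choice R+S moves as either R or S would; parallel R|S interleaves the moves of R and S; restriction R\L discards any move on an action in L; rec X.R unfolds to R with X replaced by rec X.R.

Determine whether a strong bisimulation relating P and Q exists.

bisimilar

Reachable graph of P (2 states):
  u0 = b.(0 | 0 + (0 + 0)) :: --b--▸ u1
  u1 = 0 | 0 + (0 + 0) :: stopped
Reachable graph of Q (2 states):
  v0 = b.(0 + 0 + 0 | 0) :: --b--▸ v1
  v1 = 0 + 0 + 0 | 0 :: stopped
Partition-refinement fixed point:
  B0 = {u0, v0}
  B1 = {u1, v1}
u0 ∈ B0, v0 ∈ B0 → same block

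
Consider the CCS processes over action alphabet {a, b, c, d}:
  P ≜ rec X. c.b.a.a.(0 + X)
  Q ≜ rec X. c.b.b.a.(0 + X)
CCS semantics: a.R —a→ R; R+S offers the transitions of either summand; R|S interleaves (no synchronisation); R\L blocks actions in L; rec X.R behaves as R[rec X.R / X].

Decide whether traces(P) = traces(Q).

traces(P) ≠ traces(Q) — witness ⟨cba⟩

Reachable graph of P (5 states):
  m0 = rec X. c.b.a.a.(0 + X) has moves ··c··> m1
  m1 = b.a.a.(0 + (rec X. c.b.a.a.(0 + X))) has moves ··b··> m2
  m2 = a.a.(0 + (rec X. c.b.a.a.(0 + X))) has moves ··a··> m3
  m3 = a.(0 + (rec X. c.b.a.a.(0 + X))) has moves ··a··> m4
  m4 = 0 + (rec X. c.b.a.a.(0 + X)) has moves ··c··> m1
Reachable graph of Q (5 states):
  n0 = rec X. c.b.b.a.(0 + X) has moves ··c··> n1
  n1 = b.b.a.(0 + (rec X. c.b.b.a.(0 + X))) has moves ··b··> n2
  n2 = b.a.(0 + (rec X. c.b.b.a.(0 + X))) has moves ··b··> n3
  n3 = a.(0 + (rec X. c.b.b.a.(0 + X))) has moves ··a··> n4
  n4 = 0 + (rec X. c.b.b.a.(0 + X)) has moves ··c··> n1
Executing cba from P (initial set {m0}):
  after c @ step 1: {m1}
  after b @ step 2: {m2}
  after a @ step 3: {m3}
  P completes σ.
Executing cba from Q (initial set {n0}):
  after c @ step 1: {n1}
  after b @ step 2: {n2}
  after a @ step 3: ∅  — Q cannot continue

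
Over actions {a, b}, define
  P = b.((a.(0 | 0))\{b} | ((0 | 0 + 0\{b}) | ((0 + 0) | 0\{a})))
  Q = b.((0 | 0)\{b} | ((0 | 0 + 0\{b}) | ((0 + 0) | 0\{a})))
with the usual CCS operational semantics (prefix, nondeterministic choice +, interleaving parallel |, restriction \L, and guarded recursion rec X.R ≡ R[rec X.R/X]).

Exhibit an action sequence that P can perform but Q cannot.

LTS(P): 3 reachable states
  u0 = b.((a.(0 | 0))\{b} | ((0 | 0 + 0\{b}) | ((0 + 0) | 0\{a}))) :: —b→ u1
  u1 = (a.(0 | 0))\{b} | ((0 | 0 + 0\{b}) | ((0 + 0) | 0\{a})) :: —a→ u2
  u2 = (0 | 0)\{b} | ((0 | 0 + 0\{b}) | ((0 + 0) | 0\{a})) :: ·
LTS(Q): 2 reachable states
  v0 = b.((0 | 0)\{b} | ((0 | 0 + 0\{b}) | ((0 + 0) | 0\{a}))) :: —b→ v1
  v1 = (0 | 0)\{b} | ((0 | 0 + 0\{b}) | ((0 + 0) | 0\{a})) :: ·
Executing ba from P (initial set {u0}):
  after b @ step 1: {u1}
  after a @ step 2: {u2}
  — P admits the full trace.
Executing ba from Q (initial set {v0}):
  after b @ step 1: {v1}
  after a @ step 2: ∅ (Q stuck)

ba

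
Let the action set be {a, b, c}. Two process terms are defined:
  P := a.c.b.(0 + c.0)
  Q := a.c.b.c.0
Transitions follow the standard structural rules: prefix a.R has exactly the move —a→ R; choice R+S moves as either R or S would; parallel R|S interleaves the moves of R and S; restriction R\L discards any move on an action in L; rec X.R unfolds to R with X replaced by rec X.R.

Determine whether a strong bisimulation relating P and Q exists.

P's transition system — 5 states:
  s0 = a.c.b.(0 + c.0) | --a--▸ s1
  s1 = c.b.(0 + c.0) | --c--▸ s2
  s2 = b.(0 + c.0) | --b--▸ s3
  s3 = 0 + c.0 | --c--▸ s4
  s4 = 0 | (no moves)
Q's transition system — 5 states:
  t0 = a.c.b.c.0 | --a--▸ t1
  t1 = c.b.c.0 | --c--▸ t2
  t2 = b.c.0 | --b--▸ t3
  t3 = c.0 | --c--▸ t4
  t4 = 0 | (no moves)
Partition-refinement fixed point:
  B0 = {s0, t0}
  B1 = {s1, t1}
  B2 = {s2, t2}
  B3 = {s3, t3}
  B4 = {s4, t4}
s0 ∈ B0, t0 ∈ B0 → same block

bisimilar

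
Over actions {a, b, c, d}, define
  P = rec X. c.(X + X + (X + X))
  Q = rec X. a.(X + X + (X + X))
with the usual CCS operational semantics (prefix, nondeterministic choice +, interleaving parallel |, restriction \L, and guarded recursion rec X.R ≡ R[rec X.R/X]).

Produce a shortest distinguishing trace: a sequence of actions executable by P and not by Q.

P's transition system — 2 states:
  p0 = rec X. c.(X + X + (X + X)) → =c=> p1
  p1 = (rec X. c.(X + X + (X + X))) + (rec X. c.(X + X + (X + X))) + ((rec X. c.(X + X + (X + X))) + (rec X. c.(X + X + (X + X)))) → =c=> p1
Q's transition system — 2 states:
  q0 = rec X. a.(X + X + (X + X)) → =a=> q1
  q1 = (rec X. a.(X + X + (X + X))) + (rec X. a.(X + X + (X + X))) + ((rec X. a.(X + X + (X + X))) + (rec X. a.(X + X + (X + X)))) → =a=> q1
Run σ = ⟨c⟩ on P: start {p0}
  step 1 (c): {p1}
  — P admits the full trace.
Run σ = ⟨c⟩ on Q: start {q0}
  step 1 (c): ∅ (Q stuck)

c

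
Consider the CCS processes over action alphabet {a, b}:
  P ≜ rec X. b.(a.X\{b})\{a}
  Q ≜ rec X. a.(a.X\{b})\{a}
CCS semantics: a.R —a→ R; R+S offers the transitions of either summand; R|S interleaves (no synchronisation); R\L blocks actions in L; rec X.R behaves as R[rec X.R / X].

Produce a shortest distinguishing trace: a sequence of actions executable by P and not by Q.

b

Reachable graph of P (2 states):
  s0 = rec X. b.(a.X\{b})\{a} | --b--▸ s1
  s1 = (a.(rec X. b.(a.X\{b})\{a})\{b})\{a} | (no moves)
Reachable graph of Q (2 states):
  t0 = rec X. a.(a.X\{b})\{a} | --a--▸ t1
  t1 = (a.(rec X. a.(a.X\{b})\{a})\{b})\{a} | (no moves)
Trace ⟨b⟩ through P, begin at {s0}:
  after b @ step 1: {s1}
  P completes σ.
Trace ⟨b⟩ through Q, begin at {t0}:
  after b @ step 1: ∅ (Q stuck)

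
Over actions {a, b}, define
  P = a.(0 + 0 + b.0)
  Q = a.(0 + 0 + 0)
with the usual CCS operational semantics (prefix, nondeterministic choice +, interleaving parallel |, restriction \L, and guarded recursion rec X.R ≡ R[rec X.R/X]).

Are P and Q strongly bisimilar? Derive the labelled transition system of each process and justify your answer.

P's transition system — 3 states:
  p0 = a.(0 + 0 + b.0) has moves ··a··> p1
  p1 = 0 + 0 + b.0 has moves ··b··> p2
  p2 = 0 has moves deadlocked
Q's transition system — 2 states:
  q0 = a.(0 + 0 + 0) has moves ··a··> q1
  q1 = 0 + 0 + 0 has moves deadlocked
Coarsest stable partition (strong bisimilarity classes):
  B0 = {p0}
  B1 = {p1}
  B2 = {p2, q1}
  B3 = {q0}
p0 ∈ B0, q0 ∈ B3 → different blocks

P ≁ Q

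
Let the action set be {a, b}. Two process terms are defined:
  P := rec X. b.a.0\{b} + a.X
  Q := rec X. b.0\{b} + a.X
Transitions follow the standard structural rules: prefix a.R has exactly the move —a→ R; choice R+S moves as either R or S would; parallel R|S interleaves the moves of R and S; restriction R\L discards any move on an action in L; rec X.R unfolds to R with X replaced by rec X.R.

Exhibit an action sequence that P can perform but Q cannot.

ba

Reachable graph of P (3 states):
  m0 = rec X. b.a.0\{b} + a.X | ··a··> m0, ··b··> m1
  m1 = a.0\{b} | ··a··> m2
  m2 = 0\{b} | stopped
Reachable graph of Q (2 states):
  n0 = rec X. b.0\{b} + a.X | ··a··> n0, ··b··> n1
  n1 = 0\{b} | stopped
Trace ⟨ba⟩ through P, begin at {m0}:
  after b @ step 1: {m1}
  after a @ step 2: {m2}
  P completes σ.
Trace ⟨ba⟩ through Q, begin at {n0}:
  after b @ step 1: {n1}
  after a @ step 2: no successor for Q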